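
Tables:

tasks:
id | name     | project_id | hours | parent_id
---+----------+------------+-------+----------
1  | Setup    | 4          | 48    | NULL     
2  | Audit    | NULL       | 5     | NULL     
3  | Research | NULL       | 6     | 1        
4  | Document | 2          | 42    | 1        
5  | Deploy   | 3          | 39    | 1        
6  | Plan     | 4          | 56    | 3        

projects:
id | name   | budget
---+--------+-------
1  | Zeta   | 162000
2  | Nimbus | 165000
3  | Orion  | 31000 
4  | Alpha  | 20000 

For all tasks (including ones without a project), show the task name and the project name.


LEFT JOIN keeps every row from tasks (the left table); where project_id has no match in projects, the project columns become NULL. Walk through each task:
  - task 1 (Setup): project_id=4 -> matches Alpha
  - task 2 (Audit): project_id=NULL, no match -> kept with NULL
  - task 3 (Research): project_id=NULL, no match -> kept with NULL
  - task 4 (Document): project_id=2 -> matches Nimbus
  - task 5 (Deploy): project_id=3 -> matches Orion
  - task 6 (Plan): project_id=4 -> matches Alpha
All 6 rows appear; 2 have NULL project.

SQL:
SELECT a.name, b.name AS project
FROM tasks a
LEFT JOIN projects b ON a.project_id = b.id

Result:
name     | project
---------+--------
Setup    | Alpha  
Audit    | NULL   
Research | NULL   
Document | Nimbus 
Deploy   | Orion  
Plan     | Alpha  


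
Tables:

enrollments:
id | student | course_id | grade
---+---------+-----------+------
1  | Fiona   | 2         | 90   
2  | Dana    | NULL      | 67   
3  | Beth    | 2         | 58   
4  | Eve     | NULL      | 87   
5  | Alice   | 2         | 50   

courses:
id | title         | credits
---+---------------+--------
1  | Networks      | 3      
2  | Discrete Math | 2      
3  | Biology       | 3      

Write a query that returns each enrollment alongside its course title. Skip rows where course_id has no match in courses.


INNER JOIN keeps only enrollments rows whose course_id matches an id in courses. Walk through each enrollment:
  - enrollment 1 (Fiona): course_id=2 -> matches Discrete Math
  - enrollment 2 (Dana): course_id=NULL, no match -> dropped
  - enrollment 3 (Beth): course_id=2 -> matches Discrete Math
  - enrollment 4 (Eve): course_id=NULL, no match -> dropped
  - enrollment 5 (Alice): course_id=2 -> matches Discrete Math
So 2 of 5 rows are dropped.

SQL:
SELECT a.student, b.title AS course
FROM enrollments a
INNER JOIN courses b ON a.course_id = b.id

Result:
student | course       
--------+--------------
Fiona   | Discrete Math
Beth    | Discrete Math
Alice   | Discrete Math


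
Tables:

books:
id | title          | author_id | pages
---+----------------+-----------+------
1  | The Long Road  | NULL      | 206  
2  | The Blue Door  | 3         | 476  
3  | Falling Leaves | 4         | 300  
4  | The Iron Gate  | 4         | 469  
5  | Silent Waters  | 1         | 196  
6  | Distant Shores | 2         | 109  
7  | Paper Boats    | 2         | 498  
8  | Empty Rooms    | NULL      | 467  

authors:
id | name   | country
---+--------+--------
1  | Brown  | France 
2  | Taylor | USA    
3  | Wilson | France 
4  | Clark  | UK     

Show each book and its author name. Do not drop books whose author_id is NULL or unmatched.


LEFT JOIN keeps every row from books (the left table); where author_id has no match in authors, the author columns become NULL. Walk through each book:
  - book 1 (The Long Road): author_id=NULL, no match -> kept with NULL
  - book 2 (The Blue Door): author_id=3 -> matches Wilson
  - book 3 (Falling Leaves): author_id=4 -> matches Clark
  - book 4 (The Iron Gate): author_id=4 -> matches Clark
  - book 5 (Silent Waters): author_id=1 -> matches Brown
  - book 6 (Distant Shores): author_id=2 -> matches Taylor
  - book 7 (Paper Boats): author_id=2 -> matches Taylor
  - book 8 (Empty Rooms): author_id=NULL, no match -> kept with NULL
All 8 rows appear; 2 have NULL author.

SQL:
SELECT a.title, b.name AS author
FROM books a
LEFT JOIN authors b ON a.author_id = b.id

Result:
title          | author
---------------+-------
The Long Road  | NULL  
The Blue Door  | Wilson
Falling Leaves | Clark 
The Iron Gate  | Clark 
Silent Waters  | Brown 
Distant Shores | Taylor
Paper Boats    | Taylor
Empty Rooms    | NULL  


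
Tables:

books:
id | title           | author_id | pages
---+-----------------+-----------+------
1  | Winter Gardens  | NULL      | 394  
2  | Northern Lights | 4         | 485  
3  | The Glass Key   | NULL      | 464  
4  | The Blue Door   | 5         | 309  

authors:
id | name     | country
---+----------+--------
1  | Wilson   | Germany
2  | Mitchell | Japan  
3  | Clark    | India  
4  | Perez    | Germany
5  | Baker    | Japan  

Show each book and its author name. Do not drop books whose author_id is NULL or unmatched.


LEFT JOIN keeps every row from books (the left table); where author_id has no match in authors, the author columns become NULL. Walk through each book:
  - book 1 (Winter Gardens): author_id=NULL, no match -> kept with NULL
  - book 2 (Northern Lights): author_id=4 -> matches Perez
  - book 3 (The Glass Key): author_id=NULL, no match -> kept with NULL
  - book 4 (The Blue Door): author_id=5 -> matches Baker
All 4 rows appear; 2 have NULL author.

SQL:
SELECT a.title, b.name AS author
FROM books a
LEFT JOIN authors b ON a.author_id = b.id

Result:
title           | author
----------------+-------
Winter Gardens  | NULL  
Northern Lights | Perez 
The Glass Key   | NULL  
The Blue Door   | Baker 


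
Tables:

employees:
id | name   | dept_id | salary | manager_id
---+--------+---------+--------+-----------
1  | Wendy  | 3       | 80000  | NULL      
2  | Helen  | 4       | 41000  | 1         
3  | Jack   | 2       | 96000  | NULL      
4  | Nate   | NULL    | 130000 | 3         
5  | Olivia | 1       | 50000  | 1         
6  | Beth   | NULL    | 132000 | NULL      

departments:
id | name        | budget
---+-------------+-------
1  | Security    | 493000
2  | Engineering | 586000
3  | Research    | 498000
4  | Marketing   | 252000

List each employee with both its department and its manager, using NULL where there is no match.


Two LEFT JOINs from the same base table employees: one to departments via dept_id, one to employees itself via manager_id. Both are LEFT so every employee is preserved.
Match against departments:
  - employee 1 (Wendy): dept_id=3 -> matches Research
  - employee 2 (Helen): dept_id=4 -> matches Marketing
  - employee 3 (Jack): dept_id=2 -> matches Engineering
  - employee 4 (Nate): dept_id=NULL, no match -> kept with NULL
  - employee 5 (Olivia): dept_id=1 -> matches Security
  - employee 6 (Beth): dept_id=NULL, no match -> kept with NULL
Match against employees (self):
  - employee 1 (Wendy): manager_id=NULL -> NULL
  - employee 2 (Helen): manager_id=1 -> Wendy
  - employee 3 (Jack): manager_id=NULL -> NULL
  - employee 4 (Nate): manager_id=3 -> Jack
  - employee 5 (Olivia): manager_id=1 -> Wendy
  - employee 6 (Beth): manager_id=NULL -> NULL

SQL:
SELECT a.name, b.name AS department, c.name AS manager
FROM employees a
LEFT JOIN departments b ON a.dept_id = b.id
LEFT JOIN employees c ON a.manager_id = c.id

Result:
name   | department  | manager
-------+-------------+--------
Wendy  | Research    | NULL   
Helen  | Marketing   | Wendy  
Jack   | Engineering | NULL   
Nate   | NULL        | Jack   
Olivia | Security    | Wendy  
Beth   | NULL        | NULL   


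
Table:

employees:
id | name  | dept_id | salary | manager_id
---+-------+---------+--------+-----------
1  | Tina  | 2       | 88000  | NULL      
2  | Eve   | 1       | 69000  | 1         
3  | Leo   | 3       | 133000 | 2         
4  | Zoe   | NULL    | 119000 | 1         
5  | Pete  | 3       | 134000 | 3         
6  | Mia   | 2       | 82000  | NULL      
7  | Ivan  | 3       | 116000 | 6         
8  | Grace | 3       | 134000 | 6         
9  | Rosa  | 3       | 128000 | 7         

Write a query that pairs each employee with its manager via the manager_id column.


This is a self-join: employees is joined to a second copy of itself, matching each row's manager_id to another row's id. Use LEFT JOIN so rows with manager_id=NULL are kept.
  - employee 1 (Tina): manager_id=NULL -> NULL
  - employee 2 (Eve): manager_id=1 -> Tina
  - employee 3 (Leo): manager_id=2 -> Eve
  - employee 4 (Zoe): manager_id=1 -> Tina
  - employee 5 (Pete): manager_id=3 -> Leo
  - employee 6 (Mia): manager_id=NULL -> NULL
  - employee 7 (Ivan): manager_id=6 -> Mia
  - employee 8 (Grace): manager_id=6 -> Mia
  - employee 9 (Rosa): manager_id=7 -> Ivan

SQL:
SELECT a.name AS item, b.name AS manager
FROM employees a
LEFT JOIN employees b ON a.manager_id = b.id

Result:
item  | manager
------+--------
Tina  | NULL   
Eve   | Tina   
Leo   | Eve    
Zoe   | Tina   
Pete  | Leo    
Mia   | NULL   
Ivan  | Mia    
Grace | Mia    
Rosa  | Ivan   


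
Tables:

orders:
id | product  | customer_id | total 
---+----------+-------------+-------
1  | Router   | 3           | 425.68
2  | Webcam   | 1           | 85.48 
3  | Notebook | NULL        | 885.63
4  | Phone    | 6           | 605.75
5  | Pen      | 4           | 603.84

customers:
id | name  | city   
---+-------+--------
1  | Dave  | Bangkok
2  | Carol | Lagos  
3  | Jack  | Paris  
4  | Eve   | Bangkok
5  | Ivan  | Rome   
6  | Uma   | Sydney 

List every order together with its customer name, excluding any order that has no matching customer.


INNER JOIN keeps only orders rows whose customer_id matches an id in customers. Walk through each order:
  - order 1 (Router): customer_id=3 -> matches Jack
  - order 2 (Webcam): customer_id=1 -> matches Dave
  - order 3 (Notebook): customer_id=NULL, no match -> dropped
  - order 4 (Phone): customer_id=6 -> matches Uma
  - order 5 (Pen): customer_id=4 -> matches Eve
So 1 of 5 rows is dropped.

SQL:
SELECT a.product, b.name AS customer
FROM orders a
INNER JOIN customers b ON a.customer_id = b.id

Result:
product | customer
--------+---------
Router  | Jack    
Webcam  | Dave    
Phone   | Uma     
Pen     | Eve     


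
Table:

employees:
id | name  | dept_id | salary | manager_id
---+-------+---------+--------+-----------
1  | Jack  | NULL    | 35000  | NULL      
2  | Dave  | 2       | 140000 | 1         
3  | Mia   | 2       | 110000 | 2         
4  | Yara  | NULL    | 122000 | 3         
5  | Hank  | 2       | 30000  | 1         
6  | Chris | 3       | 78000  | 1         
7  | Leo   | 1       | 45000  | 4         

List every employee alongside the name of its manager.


This is a self-join: employees is joined to a second copy of itself, matching each row's manager_id to another row's id. Use LEFT JOIN so rows with manager_id=NULL are kept.
  - employee 1 (Jack): manager_id=NULL -> NULL
  - employee 2 (Dave): manager_id=1 -> Jack
  - employee 3 (Mia): manager_id=2 -> Dave
  - employee 4 (Yara): manager_id=3 -> Mia
  - employee 5 (Hank): manager_id=1 -> Jack
  - employee 6 (Chris): manager_id=1 -> Jack
  - employee 7 (Leo): manager_id=4 -> Yara

SQL:
SELECT a.name AS item, b.name AS manager
FROM employees a
LEFT JOIN employees b ON a.manager_id = b.id

Result:
item  | manager
------+--------
Jack  | NULL   
Dave  | Jack   
Mia   | Dave   
Yara  | Mia    
Hank  | Jack   
Chris | Jack   
Leo   | Yara   


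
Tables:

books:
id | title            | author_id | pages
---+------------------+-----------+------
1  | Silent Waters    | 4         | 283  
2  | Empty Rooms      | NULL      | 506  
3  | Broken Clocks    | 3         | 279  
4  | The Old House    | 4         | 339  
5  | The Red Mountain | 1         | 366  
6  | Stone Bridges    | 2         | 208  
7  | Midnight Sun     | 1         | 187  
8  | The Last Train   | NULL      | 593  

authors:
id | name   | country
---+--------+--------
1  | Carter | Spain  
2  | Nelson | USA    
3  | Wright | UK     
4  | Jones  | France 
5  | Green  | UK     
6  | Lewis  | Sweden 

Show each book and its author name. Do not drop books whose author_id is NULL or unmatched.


LEFT JOIN keeps every row from books (the left table); where author_id has no match in authors, the author columns become NULL. Walk through each book:
  - book 1 (Silent Waters): author_id=4 -> matches Jones
  - book 2 (Empty Rooms): author_id=NULL, no match -> kept with NULL
  - book 3 (Broken Clocks): author_id=3 -> matches Wright
  - book 4 (The Old House): author_id=4 -> matches Jones
  - book 5 (The Red Mountain): author_id=1 -> matches Carter
  - book 6 (Stone Bridges): author_id=2 -> matches Nelson
  - book 7 (Midnight Sun): author_id=1 -> matches Carter
  - book 8 (The Last Train): author_id=NULL, no match -> kept with NULL
All 8 rows appear; 2 have NULL author.

SQL:
SELECT a.title, b.name AS author
FROM books a
LEFT JOIN authors b ON a.author_id = b.id

Result:
title            | author
-----------------+-------
Silent Waters    | Jones 
Empty Rooms      | NULL  
Broken Clocks    | Wright
The Old House    | Jones 
The Red Mountain | Carter
Stone Bridges    | Nelson
Midnight Sun     | Carter
The Last Train   | NULL  


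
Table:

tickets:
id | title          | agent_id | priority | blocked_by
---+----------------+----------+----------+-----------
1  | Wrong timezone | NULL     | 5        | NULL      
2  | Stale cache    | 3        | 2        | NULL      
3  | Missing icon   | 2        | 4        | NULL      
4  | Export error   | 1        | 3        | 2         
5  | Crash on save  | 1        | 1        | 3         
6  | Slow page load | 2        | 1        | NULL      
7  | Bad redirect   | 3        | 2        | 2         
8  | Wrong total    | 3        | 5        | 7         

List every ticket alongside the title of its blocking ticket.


This is a self-join: tickets is joined to a second copy of itself, matching each row's blocked_by to another row's id. Use LEFT JOIN so rows with blocked_by=NULL are kept.
  - ticket 1 (Wrong timezone): blocked_by=NULL -> NULL
  - ticket 2 (Stale cache): blocked_by=NULL -> NULL
  - ticket 3 (Missing icon): blocked_by=NULL -> NULL
  - ticket 4 (Export error): blocked_by=2 -> Stale cache
  - ticket 5 (Crash on save): blocked_by=3 -> Missing icon
  - ticket 6 (Slow page load): blocked_by=NULL -> NULL
  - ticket 7 (Bad redirect): blocked_by=2 -> Stale cache
  - ticket 8 (Wrong total): blocked_by=7 -> Bad redirect

SQL:
SELECT a.title AS item, b.title AS blocked_by
FROM tickets a
LEFT JOIN tickets b ON a.blocked_by = b.id

Result:
item           | blocked_by  
---------------+-------------
Wrong timezone | NULL        
Stale cache    | NULL        
Missing icon   | NULL        
Export error   | Stale cache 
Crash on save  | Missing icon
Slow page load | NULL        
Bad redirect   | Stale cache 
Wrong total    | Bad redirect


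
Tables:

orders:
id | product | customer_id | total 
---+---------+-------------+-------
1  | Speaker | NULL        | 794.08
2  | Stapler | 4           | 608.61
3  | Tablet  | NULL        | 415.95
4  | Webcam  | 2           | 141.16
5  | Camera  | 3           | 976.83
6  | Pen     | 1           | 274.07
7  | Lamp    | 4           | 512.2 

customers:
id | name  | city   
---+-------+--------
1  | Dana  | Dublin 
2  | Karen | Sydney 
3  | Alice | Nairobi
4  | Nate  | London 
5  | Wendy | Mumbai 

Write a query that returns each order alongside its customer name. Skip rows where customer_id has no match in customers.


INNER JOIN keeps only orders rows whose customer_id matches an id in customers. Walk through each order:
  - order 1 (Speaker): customer_id=NULL, no match -> dropped
  - order 2 (Stapler): customer_id=4 -> matches Nate
  - order 3 (Tablet): customer_id=NULL, no match -> dropped
  - order 4 (Webcam): customer_id=2 -> matches Karen
  - order 5 (Camera): customer_id=3 -> matches Alice
  - order 6 (Pen): customer_id=1 -> matches Dana
  - order 7 (Lamp): customer_id=4 -> matches Nate
So 2 of 7 rows are dropped.

SQL:
SELECT a.product, b.name AS customer
FROM orders a
INNER JOIN customers b ON a.customer_id = b.id

Result:
product | customer
--------+---------
Stapler | Nate    
Webcam  | Karen   
Camera  | Alice   
Pen     | Dana    
Lamp    | Nate    


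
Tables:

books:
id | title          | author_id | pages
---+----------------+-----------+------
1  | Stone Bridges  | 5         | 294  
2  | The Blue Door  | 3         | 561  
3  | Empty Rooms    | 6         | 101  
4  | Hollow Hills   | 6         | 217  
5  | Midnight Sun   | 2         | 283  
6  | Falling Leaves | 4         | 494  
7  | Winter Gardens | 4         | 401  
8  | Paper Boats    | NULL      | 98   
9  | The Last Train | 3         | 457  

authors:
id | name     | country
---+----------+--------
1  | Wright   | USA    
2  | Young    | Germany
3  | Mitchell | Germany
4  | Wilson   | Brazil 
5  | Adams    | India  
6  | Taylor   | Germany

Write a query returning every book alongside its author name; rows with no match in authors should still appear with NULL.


LEFT JOIN keeps every row from books (the left table); where author_id has no match in authors, the author columns become NULL. Walk through each book:
  - book 1 (Stone Bridges): author_id=5 -> matches Adams
  - book 2 (The Blue Door): author_id=3 -> matches Mitchell
  - book 3 (Empty Rooms): author_id=6 -> matches Taylor
  - book 4 (Hollow Hills): author_id=6 -> matches Taylor
  - book 5 (Midnight Sun): author_id=2 -> matches Young
  - book 6 (Falling Leaves): author_id=4 -> matches Wilson
  - book 7 (Winter Gardens): author_id=4 -> matches Wilson
  - book 8 (Paper Boats): author_id=NULL, no match -> kept with NULL
  - book 9 (The Last Train): author_id=3 -> matches Mitchell
All 9 rows appear; 1 has NULL author.

SQL:
SELECT a.title, b.name AS author
FROM books a
LEFT JOIN authors b ON a.author_id = b.id

Result:
title          | author  
---------------+---------
Stone Bridges  | Adams   
The Blue Door  | Mitchell
Empty Rooms    | Taylor  
Hollow Hills   | Taylor  
Midnight Sun   | Young   
Falling Leaves | Wilson  
Winter Gardens | Wilson  
Paper Boats    | NULL    
The Last Train | Mitchell


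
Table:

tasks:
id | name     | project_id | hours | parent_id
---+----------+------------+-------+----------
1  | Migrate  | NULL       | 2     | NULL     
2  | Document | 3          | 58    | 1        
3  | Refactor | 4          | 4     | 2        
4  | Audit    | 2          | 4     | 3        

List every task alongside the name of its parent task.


This is a self-join: tasks is joined to a second copy of itself, matching each row's parent_id to another row's id. Use LEFT JOIN so rows with parent_id=NULL are kept.
  - task 1 (Migrate): parent_id=NULL -> NULL
  - task 2 (Document): parent_id=1 -> Migrate
  - task 3 (Refactor): parent_id=2 -> Document
  - task 4 (Audit): parent_id=3 -> Refactor

SQL:
SELECT a.name AS item, b.name AS parent
FROM tasks a
LEFT JOIN tasks b ON a.parent_id = b.id

Result:
item     | parent  
---------+---------
Migrate  | NULL    
Document | Migrate 
Refactor | Document
Audit    | Refactor


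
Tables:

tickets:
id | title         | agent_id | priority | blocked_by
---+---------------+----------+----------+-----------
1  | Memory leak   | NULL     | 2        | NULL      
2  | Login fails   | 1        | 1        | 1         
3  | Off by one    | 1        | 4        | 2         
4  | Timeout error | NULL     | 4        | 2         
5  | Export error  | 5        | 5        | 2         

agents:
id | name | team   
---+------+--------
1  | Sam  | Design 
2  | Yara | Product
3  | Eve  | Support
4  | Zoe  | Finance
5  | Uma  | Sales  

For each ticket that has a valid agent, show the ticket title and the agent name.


INNER JOIN keeps only tickets rows whose agent_id matches an id in agents. Walk through each ticket:
  - ticket 1 (Memory leak): agent_id=NULL, no match -> dropped
  - ticket 2 (Login fails): agent_id=1 -> matches Sam
  - ticket 3 (Off by one): agent_id=1 -> matches Sam
  - ticket 4 (Timeout error): agent_id=NULL, no match -> dropped
  - ticket 5 (Export error): agent_id=5 -> matches Uma
So 2 of 5 rows are dropped.

SQL:
SELECT a.title, b.name AS agent
FROM tickets a
INNER JOIN agents b ON a.agent_id = b.id

Result:
title        | agent
-------------+------
Login fails  | Sam  
Off by one   | Sam  
Export error | Uma  


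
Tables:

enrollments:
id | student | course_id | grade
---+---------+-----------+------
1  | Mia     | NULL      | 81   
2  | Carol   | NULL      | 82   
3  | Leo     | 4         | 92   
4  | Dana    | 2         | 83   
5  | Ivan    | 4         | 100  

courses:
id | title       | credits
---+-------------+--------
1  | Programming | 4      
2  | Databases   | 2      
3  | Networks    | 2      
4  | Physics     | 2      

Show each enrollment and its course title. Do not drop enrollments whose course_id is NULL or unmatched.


LEFT JOIN keeps every row from enrollments (the left table); where course_id has no match in courses, the course columns become NULL. Walk through each enrollment:
  - enrollment 1 (Mia): course_id=NULL, no match -> kept with NULL
  - enrollment 2 (Carol): course_id=NULL, no match -> kept with NULL
  - enrollment 3 (Leo): course_id=4 -> matches Physics
  - enrollment 4 (Dana): course_id=2 -> matches Databases
  - enrollment 5 (Ivan): course_id=4 -> matches Physics
All 5 rows appear; 2 have NULL course.

SQL:
SELECT a.student, b.title AS course
FROM enrollments a
LEFT JOIN courses b ON a.course_id = b.id

Result:
student | course   
--------+----------
Mia     | NULL     
Carol   | NULL     
Leo     | Physics  
Dana    | Databases
Ivan    | Physics  


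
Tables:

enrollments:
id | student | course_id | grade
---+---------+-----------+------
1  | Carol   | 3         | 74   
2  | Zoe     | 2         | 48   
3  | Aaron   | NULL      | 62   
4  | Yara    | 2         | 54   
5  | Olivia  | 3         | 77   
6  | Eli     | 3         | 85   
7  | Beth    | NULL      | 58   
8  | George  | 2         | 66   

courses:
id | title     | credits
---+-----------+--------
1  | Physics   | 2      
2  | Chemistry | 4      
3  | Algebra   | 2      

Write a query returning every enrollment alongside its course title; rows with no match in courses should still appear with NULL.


LEFT JOIN keeps every row from enrollments (the left table); where course_id has no match in courses, the course columns become NULL. Walk through each enrollment:
  - enrollment 1 (Carol): course_id=3 -> matches Algebra
  - enrollment 2 (Zoe): course_id=2 -> matches Chemistry
  - enrollment 3 (Aaron): course_id=NULL, no match -> kept with NULL
  - enrollment 4 (Yara): course_id=2 -> matches Chemistry
  - enrollment 5 (Olivia): course_id=3 -> matches Algebra
  - enrollment 6 (Eli): course_id=3 -> matches Algebra
  - enrollment 7 (Beth): course_id=NULL, no match -> kept with NULL
  - enrollment 8 (George): course_id=2 -> matches Chemistry
All 8 rows appear; 2 have NULL course.

SQL:
SELECT a.student, b.title AS course
FROM enrollments a
LEFT JOIN courses b ON a.course_id = b.id

Result:
student | course   
--------+----------
Carol   | Algebra  
Zoe     | Chemistry
Aaron   | NULL     
Yara    | Chemistry
Olivia  | Algebra  
Eli     | Algebra  
Beth    | NULL     
George  | Chemistry


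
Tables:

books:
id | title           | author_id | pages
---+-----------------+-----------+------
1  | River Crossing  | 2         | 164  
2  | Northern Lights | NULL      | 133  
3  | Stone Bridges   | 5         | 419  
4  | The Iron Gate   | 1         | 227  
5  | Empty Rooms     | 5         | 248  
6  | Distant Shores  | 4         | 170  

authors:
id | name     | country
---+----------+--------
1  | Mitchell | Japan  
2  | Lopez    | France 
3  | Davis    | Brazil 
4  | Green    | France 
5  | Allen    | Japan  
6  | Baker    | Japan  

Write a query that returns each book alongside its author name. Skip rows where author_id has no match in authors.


INNER JOIN keeps only books rows whose author_id matches an id in authors. Walk through each book:
  - book 1 (River Crossing): author_id=2 -> matches Lopez
  - book 2 (Northern Lights): author_id=NULL, no match -> dropped
  - book 3 (Stone Bridges): author_id=5 -> matches Allen
  - book 4 (The Iron Gate): author_id=1 -> matches Mitchell
  - book 5 (Empty Rooms): author_id=5 -> matches Allen
  - book 6 (Distant Shores): author_id=4 -> matches Green
So 1 of 6 rows is dropped.

SQL:
SELECT a.title, b.name AS author
FROM books a
INNER JOIN authors b ON a.author_id = b.id

Result:
title          | author  
---------------+---------
River Crossing | Lopez   
Stone Bridges  | Allen   
The Iron Gate  | Mitchell
Empty Rooms    | Allen   
Distant Shores | Green   


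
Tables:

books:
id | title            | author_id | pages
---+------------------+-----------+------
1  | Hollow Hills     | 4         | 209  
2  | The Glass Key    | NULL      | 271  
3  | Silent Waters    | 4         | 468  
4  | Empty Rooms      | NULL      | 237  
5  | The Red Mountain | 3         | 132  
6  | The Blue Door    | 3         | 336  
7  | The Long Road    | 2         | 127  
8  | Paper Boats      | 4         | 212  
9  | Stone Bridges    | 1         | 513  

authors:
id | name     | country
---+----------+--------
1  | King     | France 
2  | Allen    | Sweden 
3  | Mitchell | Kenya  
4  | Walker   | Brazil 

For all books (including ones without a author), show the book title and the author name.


LEFT JOIN keeps every row from books (the left table); where author_id has no match in authors, the author columns become NULL. Walk through each book:
  - book 1 (Hollow Hills): author_id=4 -> matches Walker
  - book 2 (The Glass Key): author_id=NULL, no match -> kept with NULL
  - book 3 (Silent Waters): author_id=4 -> matches Walker
  - book 4 (Empty Rooms): author_id=NULL, no match -> kept with NULL
  - book 5 (The Red Mountain): author_id=3 -> matches Mitchell
  - book 6 (The Blue Door): author_id=3 -> matches Mitchell
  - book 7 (The Long Road): author_id=2 -> matches Allen
  - book 8 (Paper Boats): author_id=4 -> matches Walker
  - book 9 (Stone Bridges): author_id=1 -> matches King
All 9 rows appear; 2 have NULL author.

SQL:
SELECT a.title, b.name AS author
FROM books a
LEFT JOIN authors b ON a.author_id = b.id

Result:
title            | author  
-----------------+---------
Hollow Hills     | Walker  
The Glass Key    | NULL    
Silent Waters    | Walker  
Empty Rooms      | NULL    
The Red Mountain | Mitchell
The Blue Door    | Mitchell
The Long Road    | Allen   
Paper Boats      | Walker  
Stone Bridges    | King    


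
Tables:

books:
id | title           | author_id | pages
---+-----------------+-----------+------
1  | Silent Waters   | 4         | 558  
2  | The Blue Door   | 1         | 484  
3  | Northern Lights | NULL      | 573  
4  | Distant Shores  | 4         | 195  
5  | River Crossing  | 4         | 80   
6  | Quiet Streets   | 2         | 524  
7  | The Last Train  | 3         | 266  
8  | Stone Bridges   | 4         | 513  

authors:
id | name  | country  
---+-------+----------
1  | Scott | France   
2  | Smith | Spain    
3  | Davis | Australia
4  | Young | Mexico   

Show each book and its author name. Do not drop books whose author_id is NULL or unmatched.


LEFT JOIN keeps every row from books (the left table); where author_id has no match in authors, the author columns become NULL. Walk through each book:
  - book 1 (Silent Waters): author_id=4 -> matches Young
  - book 2 (The Blue Door): author_id=1 -> matches Scott
  - book 3 (Northern Lights): author_id=NULL, no match -> kept with NULL
  - book 4 (Distant Shores): author_id=4 -> matches Young
  - book 5 (River Crossing): author_id=4 -> matches Young
  - book 6 (Quiet Streets): author_id=2 -> matches Smith
  - book 7 (The Last Train): author_id=3 -> matches Davis
  - book 8 (Stone Bridges): author_id=4 -> matches Young
All 8 rows appear; 1 has NULL author.

SQL:
SELECT a.title, b.name AS author
FROM books a
LEFT JOIN authors b ON a.author_id = b.id

Result:
title           | author
----------------+-------
Silent Waters   | Young 
The Blue Door   | Scott 
Northern Lights | NULL  
Distant Shores  | Young 
River Crossing  | Young 
Quiet Streets   | Smith 
The Last Train  | Davis 
Stone Bridges   | Young 


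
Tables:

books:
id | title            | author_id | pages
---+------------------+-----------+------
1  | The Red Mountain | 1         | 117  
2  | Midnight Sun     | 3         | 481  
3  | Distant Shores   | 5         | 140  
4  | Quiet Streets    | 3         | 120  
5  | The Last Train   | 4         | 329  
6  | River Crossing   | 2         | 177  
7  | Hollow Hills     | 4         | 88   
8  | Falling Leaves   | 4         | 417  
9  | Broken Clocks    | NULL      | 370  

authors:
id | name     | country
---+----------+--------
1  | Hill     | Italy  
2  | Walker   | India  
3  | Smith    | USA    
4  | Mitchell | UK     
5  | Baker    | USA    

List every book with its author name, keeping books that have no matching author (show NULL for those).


LEFT JOIN keeps every row from books (the left table); where author_id has no match in authors, the author columns become NULL. Walk through each book:
  - book 1 (The Red Mountain): author_id=1 -> matches Hill
  - book 2 (Midnight Sun): author_id=3 -> matches Smith
  - book 3 (Distant Shores): author_id=5 -> matches Baker
  - book 4 (Quiet Streets): author_id=3 -> matches Smith
  - book 5 (The Last Train): author_id=4 -> matches Mitchell
  - book 6 (River Crossing): author_id=2 -> matches Walker
  - book 7 (Hollow Hills): author_id=4 -> matches Mitchell
  - book 8 (Falling Leaves): author_id=4 -> matches Mitchell
  - book 9 (Broken Clocks): author_id=NULL, no match -> kept with NULL
All 9 rows appear; 1 has NULL author.

SQL:
SELECT a.title, b.name AS author
FROM books a
LEFT JOIN authors b ON a.author_id = b.id

Result:
title            | author  
-----------------+---------
The Red Mountain | Hill    
Midnight Sun     | Smith   
Distant Shores   | Baker   
Quiet Streets    | Smith   
The Last Train   | Mitchell
River Crossing   | Walker  
Hollow Hills     | Mitchell
Falling Leaves   | Mitchell
Broken Clocks    | NULL    


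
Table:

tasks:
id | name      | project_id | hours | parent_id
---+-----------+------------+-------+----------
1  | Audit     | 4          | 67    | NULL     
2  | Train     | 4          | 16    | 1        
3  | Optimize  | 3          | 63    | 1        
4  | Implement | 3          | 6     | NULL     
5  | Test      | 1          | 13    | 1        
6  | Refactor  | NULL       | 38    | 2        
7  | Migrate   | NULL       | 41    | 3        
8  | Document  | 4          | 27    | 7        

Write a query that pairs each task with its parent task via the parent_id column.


This is a self-join: tasks is joined to a second copy of itself, matching each row's parent_id to another row's id. Use LEFT JOIN so rows with parent_id=NULL are kept.
  - task 1 (Audit): parent_id=NULL -> NULL
  - task 2 (Train): parent_id=1 -> Audit
  - task 3 (Optimize): parent_id=1 -> Audit
  - task 4 (Implement): parent_id=NULL -> NULL
  - task 5 (Test): parent_id=1 -> Audit
  - task 6 (Refactor): parent_id=2 -> Train
  - task 7 (Migrate): parent_id=3 -> Optimize
  - task 8 (Document): parent_id=7 -> Migrate

SQL:
SELECT a.name AS item, b.name AS parent
FROM tasks a
LEFT JOIN tasks b ON a.parent_id = b.id

Result:
item      | parent  
----------+---------
Audit     | NULL    
Train     | Audit   
Optimize  | Audit   
Implement | NULL    
Test      | Audit   
Refactor  | Train   
Migrate   | Optimize
Document  | Migrate 


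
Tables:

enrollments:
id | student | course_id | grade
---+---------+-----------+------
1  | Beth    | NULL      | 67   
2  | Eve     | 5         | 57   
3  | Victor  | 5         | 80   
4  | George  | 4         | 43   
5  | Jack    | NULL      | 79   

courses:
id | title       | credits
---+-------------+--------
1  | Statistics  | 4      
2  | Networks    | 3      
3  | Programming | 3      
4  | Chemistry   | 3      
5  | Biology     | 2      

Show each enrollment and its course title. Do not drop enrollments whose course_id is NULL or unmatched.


LEFT JOIN keeps every row from enrollments (the left table); where course_id has no match in courses, the course columns become NULL. Walk through each enrollment:
  - enrollment 1 (Beth): course_id=NULL, no match -> kept with NULL
  - enrollment 2 (Eve): course_id=5 -> matches Biology
  - enrollment 3 (Victor): course_id=5 -> matches Biology
  - enrollment 4 (George): course_id=4 -> matches Chemistry
  - enrollment 5 (Jack): course_id=NULL, no match -> kept with NULL
All 5 rows appear; 2 have NULL course.

SQL:
SELECT a.student, b.title AS course
FROM enrollments a
LEFT JOIN courses b ON a.course_id = b.id

Result:
student | course   
--------+----------
Beth    | NULL     
Eve     | Biology  
Victor  | Biology  
George  | Chemistry
Jack    | NULL     


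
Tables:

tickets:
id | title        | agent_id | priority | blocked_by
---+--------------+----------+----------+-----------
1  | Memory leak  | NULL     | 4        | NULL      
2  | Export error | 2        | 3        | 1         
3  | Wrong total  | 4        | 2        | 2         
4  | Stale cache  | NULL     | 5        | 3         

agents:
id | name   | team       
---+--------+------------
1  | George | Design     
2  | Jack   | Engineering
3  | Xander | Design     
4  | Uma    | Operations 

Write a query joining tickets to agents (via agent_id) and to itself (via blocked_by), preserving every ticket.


Two LEFT JOINs from the same base table tickets: one to agents via agent_id, one to tickets itself via blocked_by. Both are LEFT so every ticket is preserved.
Match against agents:
  - ticket 1 (Memory leak): agent_id=NULL, no match -> kept with NULL
  - ticket 2 (Export error): agent_id=2 -> matches Jack
  - ticket 3 (Wrong total): agent_id=4 -> matches Uma
  - ticket 4 (Stale cache): agent_id=NULL, no match -> kept with NULL
Match against tickets (self):
  - ticket 1 (Memory leak): blocked_by=NULL -> NULL
  - ticket 2 (Export error): blocked_by=1 -> Memory leak
  - ticket 3 (Wrong total): blocked_by=2 -> Export error
  - ticket 4 (Stale cache): blocked_by=3 -> Wrong total

SQL:
SELECT a.title, b.name AS agent, c.title AS blocked_by
FROM tickets a
LEFT JOIN agents b ON a.agent_id = b.id
LEFT JOIN tickets c ON a.blocked_by = c.id

Result:
title        | agent | blocked_by  
-------------+-------+-------------
Memory leak  | NULL  | NULL        
Export error | Jack  | Memory leak 
Wrong total  | Uma   | Export error
Stale cache  | NULL  | Wrong total 


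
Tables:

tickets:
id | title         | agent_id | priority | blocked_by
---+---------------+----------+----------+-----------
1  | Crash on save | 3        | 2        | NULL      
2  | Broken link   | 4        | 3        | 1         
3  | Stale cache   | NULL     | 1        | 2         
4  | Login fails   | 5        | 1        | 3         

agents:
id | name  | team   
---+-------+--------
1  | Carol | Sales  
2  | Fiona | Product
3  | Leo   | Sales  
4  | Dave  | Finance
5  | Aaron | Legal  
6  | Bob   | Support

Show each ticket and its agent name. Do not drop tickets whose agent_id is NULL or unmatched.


LEFT JOIN keeps every row from tickets (the left table); where agent_id has no match in agents, the agent columns become NULL. Walk through each ticket:
  - ticket 1 (Crash on save): agent_id=3 -> matches Leo
  - ticket 2 (Broken link): agent_id=4 -> matches Dave
  - ticket 3 (Stale cache): agent_id=NULL, no match -> kept with NULL
  - ticket 4 (Login fails): agent_id=5 -> matches Aaron
All 4 rows appear; 1 has NULL agent.

SQL:
SELECT a.title, b.name AS agent
FROM tickets a
LEFT JOIN agents b ON a.agent_id = b.id

Result:
title         | agent
--------------+------
Crash on save | Leo  
Broken link   | Dave 
Stale cache   | NULL 
Login fails   | Aaron


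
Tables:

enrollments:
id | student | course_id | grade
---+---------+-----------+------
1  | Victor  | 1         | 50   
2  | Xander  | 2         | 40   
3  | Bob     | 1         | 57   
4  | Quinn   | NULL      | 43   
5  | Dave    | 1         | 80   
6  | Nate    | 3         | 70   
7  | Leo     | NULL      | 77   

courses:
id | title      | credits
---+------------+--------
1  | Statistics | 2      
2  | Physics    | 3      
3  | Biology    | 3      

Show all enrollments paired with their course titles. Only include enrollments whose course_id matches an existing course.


INNER JOIN keeps only enrollments rows whose course_id matches an id in courses. Walk through each enrollment:
  - enrollment 1 (Victor): course_id=1 -> matches Statistics
  - enrollment 2 (Xander): course_id=2 -> matches Physics
  - enrollment 3 (Bob): course_id=1 -> matches Statistics
  - enrollment 4 (Quinn): course_id=NULL, no match -> dropped
  - enrollment 5 (Dave): course_id=1 -> matches Statistics
  - enrollment 6 (Nate): course_id=3 -> matches Biology
  - enrollment 7 (Leo): course_id=NULL, no match -> dropped
So 2 of 7 rows are dropped.

SQL:
SELECT a.student, b.title AS course
FROM enrollments a
INNER JOIN courses b ON a.course_id = b.id

Result:
student | course    
--------+-----------
Victor  | Statistics
Xander  | Physics   
Bob     | Statistics
Dave    | Statistics
Nate    | Biology   


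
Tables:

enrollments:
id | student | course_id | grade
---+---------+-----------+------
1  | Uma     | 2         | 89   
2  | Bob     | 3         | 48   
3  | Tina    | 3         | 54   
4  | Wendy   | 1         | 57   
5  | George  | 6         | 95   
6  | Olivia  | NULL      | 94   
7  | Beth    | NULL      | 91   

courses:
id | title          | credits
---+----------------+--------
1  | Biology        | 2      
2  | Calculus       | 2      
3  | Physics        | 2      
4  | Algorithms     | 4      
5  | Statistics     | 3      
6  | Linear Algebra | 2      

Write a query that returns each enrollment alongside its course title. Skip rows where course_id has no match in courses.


INNER JOIN keeps only enrollments rows whose course_id matches an id in courses. Walk through each enrollment:
  - enrollment 1 (Uma): course_id=2 -> matches Calculus
  - enrollment 2 (Bob): course_id=3 -> matches Physics
  - enrollment 3 (Tina): course_id=3 -> matches Physics
  - enrollment 4 (Wendy): course_id=1 -> matches Biology
  - enrollment 5 (George): course_id=6 -> matches Linear Algebra
  - enrollment 6 (Olivia): course_id=NULL, no match -> dropped
  - enrollment 7 (Beth): course_id=NULL, no match -> dropped
So 2 of 7 rows are dropped.

SQL:
SELECT a.student, b.title AS course
FROM enrollments a
INNER JOIN courses b ON a.course_id = b.id

Result:
student | course        
--------+---------------
Uma     | Calculus      
Bob     | Physics       
Tina    | Physics       
Wendy   | Biology       
George  | Linear Algebra


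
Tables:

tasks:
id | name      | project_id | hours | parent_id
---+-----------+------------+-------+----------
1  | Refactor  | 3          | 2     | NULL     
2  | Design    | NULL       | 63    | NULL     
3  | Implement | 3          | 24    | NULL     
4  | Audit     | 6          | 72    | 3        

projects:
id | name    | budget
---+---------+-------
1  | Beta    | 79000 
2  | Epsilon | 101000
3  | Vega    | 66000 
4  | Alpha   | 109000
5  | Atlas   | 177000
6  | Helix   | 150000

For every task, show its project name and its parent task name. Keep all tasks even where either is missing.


Two LEFT JOINs from the same base table tasks: one to projects via project_id, one to tasks itself via parent_id. Both are LEFT so every task is preserved.
Match against projects:
  - task 1 (Refactor): project_id=3 -> matches Vega
  - task 2 (Design): project_id=NULL, no match -> kept with NULL
  - task 3 (Implement): project_id=3 -> matches Vega
  - task 4 (Audit): project_id=6 -> matches Helix
Match against tasks (self):
  - task 1 (Refactor): parent_id=NULL -> NULL
  - task 2 (Design): parent_id=NULL -> NULL
  - task 3 (Implement): parent_id=NULL -> NULL
  - task 4 (Audit): parent_id=3 -> Implement

SQL:
SELECT a.name, b.name AS project, c.name AS parent
FROM tasks a
LEFT JOIN projects b ON a.project_id = b.id
LEFT JOIN tasks c ON a.parent_id = c.id

Result:
name      | project | parent   
----------+---------+----------
Refactor  | Vega    | NULL     
Design    | NULL    | NULL     
Implement | Vega    | NULL     
Audit     | Helix   | Implement


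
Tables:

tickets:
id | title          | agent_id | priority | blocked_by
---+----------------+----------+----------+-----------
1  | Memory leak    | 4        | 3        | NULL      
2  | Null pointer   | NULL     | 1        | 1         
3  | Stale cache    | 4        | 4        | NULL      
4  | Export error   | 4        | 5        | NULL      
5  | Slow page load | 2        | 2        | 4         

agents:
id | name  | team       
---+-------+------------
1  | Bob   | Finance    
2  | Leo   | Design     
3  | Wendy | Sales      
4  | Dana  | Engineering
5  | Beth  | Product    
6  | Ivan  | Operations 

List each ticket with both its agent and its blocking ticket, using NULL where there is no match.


Two LEFT JOINs from the same base table tickets: one to agents via agent_id, one to tickets itself via blocked_by. Both are LEFT so every ticket is preserved.
Match against agents:
  - ticket 1 (Memory leak): agent_id=4 -> matches Dana
  - ticket 2 (Null pointer): agent_id=NULL, no match -> kept with NULL
  - ticket 3 (Stale cache): agent_id=4 -> matches Dana
  - ticket 4 (Export error): agent_id=4 -> matches Dana
  - ticket 5 (Slow page load): agent_id=2 -> matches Leo
Match against tickets (self):
  - ticket 1 (Memory leak): blocked_by=NULL -> NULL
  - ticket 2 (Null pointer): blocked_by=1 -> Memory leak
  - ticket 3 (Stale cache): blocked_by=NULL -> NULL
  - ticket 4 (Export error): blocked_by=NULL -> NULL
  - ticket 5 (Slow page load): blocked_by=4 -> Export error

SQL:
SELECT a.title, b.name AS agent, c.title AS blocked_by
FROM tickets a
LEFT JOIN agents b ON a.agent_id = b.id
LEFT JOIN tickets c ON a.blocked_by = c.id

Result:
title          | agent | blocked_by  
---------------+-------+-------------
Memory leak    | Dana  | NULL        
Null pointer   | NULL  | Memory leak 
Stale cache    | Dana  | NULL        
Export error   | Dana  | NULL        
Slow page load | Leo   | Export error
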